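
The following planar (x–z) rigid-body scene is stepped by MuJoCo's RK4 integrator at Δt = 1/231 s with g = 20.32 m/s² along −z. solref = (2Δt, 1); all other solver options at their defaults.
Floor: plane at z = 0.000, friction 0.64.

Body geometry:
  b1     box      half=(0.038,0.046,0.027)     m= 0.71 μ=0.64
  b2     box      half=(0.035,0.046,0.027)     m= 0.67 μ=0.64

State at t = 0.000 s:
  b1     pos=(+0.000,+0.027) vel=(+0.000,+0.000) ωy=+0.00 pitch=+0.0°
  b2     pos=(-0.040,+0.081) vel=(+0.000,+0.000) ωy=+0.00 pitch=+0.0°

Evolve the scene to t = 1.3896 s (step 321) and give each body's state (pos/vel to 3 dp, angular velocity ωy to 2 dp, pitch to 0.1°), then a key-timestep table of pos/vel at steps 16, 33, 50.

State at t = 1.3896 s:
  b1     pos=(+0.000,+0.027) vel=(+0.000,+0.000) ωy=+0.00 pitch=+0.0°
  b2     pos=(-0.074,+0.035) vel=(+0.000,+0.000) ωy=+0.00 pitch=-90.0°

Key-timestep trajectory:
   step    t(s)  b1.x    b1.z    b1.vx   b1.vz   b2.x    b2.z    b2.vx   b2.vz 
     16  0.0693   +0.000  +0.027  +0.000  +0.000   -0.042  +0.081  -0.073  -0.011
     33  0.1429   +0.000  +0.027  +0.001  +0.000   -0.054  +0.076  -0.278  -0.190
     50  0.2165   +0.000  +0.027  +0.000  +0.000   -0.076  +0.032  +0.011  +0.099


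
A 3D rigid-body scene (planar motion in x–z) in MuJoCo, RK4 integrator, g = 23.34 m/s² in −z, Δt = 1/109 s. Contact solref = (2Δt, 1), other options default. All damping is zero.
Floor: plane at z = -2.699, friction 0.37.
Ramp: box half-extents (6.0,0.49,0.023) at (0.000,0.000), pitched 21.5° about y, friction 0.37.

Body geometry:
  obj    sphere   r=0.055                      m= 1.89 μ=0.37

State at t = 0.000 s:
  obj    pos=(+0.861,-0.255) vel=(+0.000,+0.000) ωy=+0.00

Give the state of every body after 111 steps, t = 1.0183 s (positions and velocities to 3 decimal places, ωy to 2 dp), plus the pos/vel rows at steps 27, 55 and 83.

State at t = 1.0183 s:
  obj    pos=(+3.808,-1.416) vel=(+5.788,-2.280) ωy=+113.12

Key-timestep trajectory:
   step    t(s)  obj.x    obj.z    obj.vx   obj.vz 
     27  0.2477   +1.035  -0.324  +1.408  -0.555
     55  0.5046   +1.585  -0.540  +2.868  -1.130
     83  0.7615   +2.509  -0.904  +4.328  -1.705


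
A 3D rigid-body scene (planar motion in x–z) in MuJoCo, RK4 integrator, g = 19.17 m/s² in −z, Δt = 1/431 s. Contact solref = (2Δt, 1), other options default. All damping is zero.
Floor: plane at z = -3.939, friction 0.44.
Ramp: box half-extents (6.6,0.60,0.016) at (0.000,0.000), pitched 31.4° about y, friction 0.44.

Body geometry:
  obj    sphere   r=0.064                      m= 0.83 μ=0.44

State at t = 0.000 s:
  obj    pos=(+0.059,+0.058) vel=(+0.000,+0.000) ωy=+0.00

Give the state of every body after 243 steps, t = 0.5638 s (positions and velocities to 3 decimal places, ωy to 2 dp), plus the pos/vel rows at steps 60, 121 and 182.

State at t = 0.5638 s:
  obj    pos=(+1.027,-0.533) vel=(+3.433,-2.096) ωy=+62.84

Key-timestep trajectory:
   step    t(s)  obj.x    obj.z    obj.vx   obj.vz 
     60  0.1392   +0.118  +0.022  +0.848  -0.518
    121  0.2807   +0.299  -0.089  +1.710  -1.044
    182  0.4223   +0.602  -0.274  +2.571  -1.570


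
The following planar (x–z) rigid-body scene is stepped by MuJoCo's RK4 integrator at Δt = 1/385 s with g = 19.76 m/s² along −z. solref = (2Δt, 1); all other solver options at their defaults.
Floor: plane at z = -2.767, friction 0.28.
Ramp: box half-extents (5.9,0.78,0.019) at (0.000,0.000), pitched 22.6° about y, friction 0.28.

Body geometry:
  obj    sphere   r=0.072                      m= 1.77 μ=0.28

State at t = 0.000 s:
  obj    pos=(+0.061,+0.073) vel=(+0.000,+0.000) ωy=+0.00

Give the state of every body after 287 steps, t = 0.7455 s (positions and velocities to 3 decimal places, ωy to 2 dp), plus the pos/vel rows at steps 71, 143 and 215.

State at t = 0.7455 s:
  obj    pos=(+1.453,-0.506) vel=(+3.733,-1.554) ωy=+56.15

Key-timestep trajectory:
   step    t(s)  obj.x    obj.z    obj.vx   obj.vz 
     71  0.1844   +0.146  +0.038  +0.924  -0.384
    143  0.3714   +0.407  -0.071  +1.860  -0.774
    215  0.5584   +0.842  -0.252  +2.797  -1.164


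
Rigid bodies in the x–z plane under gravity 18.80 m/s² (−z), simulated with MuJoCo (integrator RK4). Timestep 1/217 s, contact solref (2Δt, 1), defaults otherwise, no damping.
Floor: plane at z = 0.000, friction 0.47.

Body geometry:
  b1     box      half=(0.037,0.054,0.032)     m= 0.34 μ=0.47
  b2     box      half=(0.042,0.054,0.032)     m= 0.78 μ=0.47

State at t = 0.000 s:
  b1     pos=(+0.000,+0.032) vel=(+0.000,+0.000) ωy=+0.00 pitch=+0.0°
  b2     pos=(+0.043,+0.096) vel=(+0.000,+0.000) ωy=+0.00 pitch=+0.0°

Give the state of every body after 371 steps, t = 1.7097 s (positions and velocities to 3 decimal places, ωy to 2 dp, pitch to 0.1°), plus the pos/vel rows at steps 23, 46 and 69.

State at t = 1.7097 s:
  b1     pos=(+0.000,+0.032) vel=(+0.000,+0.000) ωy=+0.00 pitch=+0.0°
  b2     pos=(+0.084,+0.042) vel=(+0.000,+0.000) ωy=+0.00 pitch=+90.0°

Key-timestep trajectory:
   step    t(s)  b1.x    b1.z    b1.vx   b1.vz   b2.x    b2.z    b2.vx   b2.vz 
     23  0.1060   +0.000  +0.032  -0.001  +0.000   +0.055  +0.091  +0.267  -0.186
     46  0.2120   +0.000  +0.032  +0.000  +0.000   +0.092  +0.045  +0.180  +0.193
     69  0.3180   +0.000  +0.032  +0.000  +0.000   +0.084  +0.042  -0.202  -0.046


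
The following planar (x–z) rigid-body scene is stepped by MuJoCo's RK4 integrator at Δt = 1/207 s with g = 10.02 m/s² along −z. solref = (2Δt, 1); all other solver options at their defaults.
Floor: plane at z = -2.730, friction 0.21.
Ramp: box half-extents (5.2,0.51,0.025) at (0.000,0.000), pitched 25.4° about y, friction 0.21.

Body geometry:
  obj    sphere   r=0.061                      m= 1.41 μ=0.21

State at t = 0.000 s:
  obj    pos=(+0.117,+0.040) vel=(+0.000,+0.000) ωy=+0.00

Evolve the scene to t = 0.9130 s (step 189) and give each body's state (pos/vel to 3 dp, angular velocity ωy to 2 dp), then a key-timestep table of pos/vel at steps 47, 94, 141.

State at t = 0.9130 s:
  obj    pos=(+1.273,-0.509) vel=(+2.532,-1.202) ωy=+45.94

Key-timestep trajectory:
   step    t(s)  obj.x    obj.z    obj.vx   obj.vz 
     47  0.2271   +0.188  +0.006  +0.630  -0.299
     94  0.4541   +0.403  -0.096  +1.259  -0.598
    141  0.6812   +0.760  -0.266  +1.889  -0.897


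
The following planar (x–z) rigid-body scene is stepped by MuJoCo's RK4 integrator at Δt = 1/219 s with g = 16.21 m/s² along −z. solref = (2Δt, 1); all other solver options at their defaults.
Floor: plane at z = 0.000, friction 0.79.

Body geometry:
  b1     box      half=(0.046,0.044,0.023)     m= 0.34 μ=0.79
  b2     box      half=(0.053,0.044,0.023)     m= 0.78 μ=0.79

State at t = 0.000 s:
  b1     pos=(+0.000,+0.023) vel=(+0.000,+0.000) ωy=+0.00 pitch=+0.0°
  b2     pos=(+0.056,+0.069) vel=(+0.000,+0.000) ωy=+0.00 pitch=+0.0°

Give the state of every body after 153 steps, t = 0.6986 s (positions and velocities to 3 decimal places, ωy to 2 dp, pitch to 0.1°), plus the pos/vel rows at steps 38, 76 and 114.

State at t = 0.6986 s:
  b1     pos=(-0.001,+0.023) vel=(-0.001,+0.000) ωy=+0.00 pitch=+0.0°
  b2     pos=(+0.069,+0.054) vel=(+0.000,-0.001) ωy=-0.03 pitch=+46.3°

Key-timestep trajectory:
   step    t(s)  b1.x    b1.z    b1.vx   b1.vz   b2.x    b2.z    b2.vx   b2.vz 
     38  0.1735   +0.000  +0.023  +0.000  +0.000   +0.077  +0.057  +0.065  +0.019
     76  0.3470   +0.000  +0.023  -0.001  +0.000   +0.069  +0.054  +0.002  +0.000
    114  0.5205   -0.001  +0.023  -0.001  +0.000   +0.069  +0.054  +0.000  -0.001


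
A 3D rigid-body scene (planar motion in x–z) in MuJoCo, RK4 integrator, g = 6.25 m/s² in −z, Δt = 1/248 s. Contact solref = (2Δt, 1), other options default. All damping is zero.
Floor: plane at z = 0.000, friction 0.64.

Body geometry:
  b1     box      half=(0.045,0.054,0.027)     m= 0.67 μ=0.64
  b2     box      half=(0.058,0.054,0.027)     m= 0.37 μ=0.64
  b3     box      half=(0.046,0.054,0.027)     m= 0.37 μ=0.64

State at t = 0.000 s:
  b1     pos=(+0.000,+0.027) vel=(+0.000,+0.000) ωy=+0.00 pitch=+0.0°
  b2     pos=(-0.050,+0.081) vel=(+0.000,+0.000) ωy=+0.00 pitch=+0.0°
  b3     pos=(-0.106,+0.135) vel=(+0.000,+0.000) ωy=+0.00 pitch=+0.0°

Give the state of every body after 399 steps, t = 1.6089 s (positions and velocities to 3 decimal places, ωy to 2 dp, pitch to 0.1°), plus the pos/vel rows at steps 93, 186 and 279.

State at t = 1.6089 s:
  b1     pos=(+0.000,+0.027) vel=(+0.000,+0.000) ωy=+0.00 pitch=+0.0°
  b2     pos=(-0.107,+0.058) vel=(+0.000,+0.000) ωy=+0.00 pitch=-90.0°
  b3     pos=(-0.192,+0.046) vel=(+0.000,+0.000) ωy=+0.00 pitch=-90.0°

Key-timestep trajectory:
   step    t(s)  b1.x    b1.z    b1.vx   b1.vz   b2.x    b2.z    b2.vx   b2.vz   b3.x    b3.z    b3.vx   b3.vz 
     93  0.3750   +0.000  +0.027  +0.000  +0.000   -0.104  +0.060  -0.269  -0.111   -0.175  +0.052  -0.154  -0.039
    186  0.7500   +0.000  +0.027  +0.000  +0.000   -0.117  +0.062  +0.145  -0.042   -0.192  +0.046  +0.000  +0.000
    279  1.1250   +0.000  +0.027  +0.000  +0.000   -0.111  +0.060  +0.015  -0.006   -0.192  +0.046  +0.000  +0.000


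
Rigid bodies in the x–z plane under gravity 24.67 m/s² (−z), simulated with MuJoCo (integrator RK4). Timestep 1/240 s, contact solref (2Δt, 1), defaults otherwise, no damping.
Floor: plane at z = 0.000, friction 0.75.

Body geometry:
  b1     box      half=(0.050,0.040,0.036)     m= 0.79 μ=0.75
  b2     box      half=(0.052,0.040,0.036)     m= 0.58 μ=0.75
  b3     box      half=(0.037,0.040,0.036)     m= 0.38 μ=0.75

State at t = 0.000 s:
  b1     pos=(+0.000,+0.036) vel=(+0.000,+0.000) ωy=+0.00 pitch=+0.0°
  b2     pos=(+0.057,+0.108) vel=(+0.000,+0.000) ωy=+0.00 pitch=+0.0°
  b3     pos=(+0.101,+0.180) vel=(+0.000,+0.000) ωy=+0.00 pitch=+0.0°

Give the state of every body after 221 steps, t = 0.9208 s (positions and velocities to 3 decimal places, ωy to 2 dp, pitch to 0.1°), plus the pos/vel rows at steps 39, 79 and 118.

State at t = 0.9208 s:
  b1     pos=(+0.000,+0.036) vel=(+0.000,+0.000) ωy=+0.00 pitch=+0.0°
  b2     pos=(+0.103,+0.052) vel=(+0.000,+0.000) ωy=+0.00 pitch=+90.0°
  b3     pos=(+0.214,+0.037) vel=(+0.000,+0.000) ωy=+0.00 pitch=+90.0°

Key-timestep trajectory:
   step    t(s)  b1.x    b1.z    b1.vx   b1.vz   b2.x    b2.z    b2.vx   b2.vz   b3.x    b3.z    b3.vx   b3.vz 
     39  0.1625   +0.000  +0.036  +0.000  +0.000   +0.096  +0.056  +0.640  -0.883   +0.197  +0.042  +1.171  -0.834
     79  0.3292   +0.000  +0.036  +0.000  +0.000   +0.116  +0.059  -0.290  -0.116   +0.248  +0.052  +0.032  +0.002
    118  0.4917   +0.000  +0.036  +0.000  +0.000   +0.103  +0.052  +0.010  +0.007   +0.238  +0.050  -0.223  -0.053


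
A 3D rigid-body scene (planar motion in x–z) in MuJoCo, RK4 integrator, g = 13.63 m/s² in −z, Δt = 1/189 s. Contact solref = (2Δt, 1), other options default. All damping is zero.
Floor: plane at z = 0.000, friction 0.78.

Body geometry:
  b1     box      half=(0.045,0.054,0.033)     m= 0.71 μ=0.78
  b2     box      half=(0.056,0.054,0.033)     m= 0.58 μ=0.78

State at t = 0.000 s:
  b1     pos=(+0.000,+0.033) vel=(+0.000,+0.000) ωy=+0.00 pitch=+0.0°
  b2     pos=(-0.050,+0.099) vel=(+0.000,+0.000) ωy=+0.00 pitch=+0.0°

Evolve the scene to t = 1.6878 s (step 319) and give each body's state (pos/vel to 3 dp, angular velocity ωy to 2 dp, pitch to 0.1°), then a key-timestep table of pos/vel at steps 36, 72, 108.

State at t = 1.6878 s:
  b1     pos=(+0.000,+0.033) vel=(+0.000,+0.000) ωy=+0.00 pitch=+0.0°
  b2     pos=(-0.191,+0.033) vel=(+0.000,+0.000) ωy=+0.00 pitch=+180.0°

Key-timestep trajectory:
   step    t(s)  b1.x    b1.z    b1.vx   b1.vz   b2.x    b2.z    b2.vx   b2.vz 
     36  0.1905   +0.000  +0.033  +0.000  +0.000   -0.073  +0.085  -0.257  -0.352
     72  0.3810   +0.000  +0.033  +0.000  +0.000   -0.128  +0.065  -0.122  +0.012
    108  0.5714   +0.000  +0.033  +0.000  +0.000   -0.153  +0.062  -0.255  -0.093


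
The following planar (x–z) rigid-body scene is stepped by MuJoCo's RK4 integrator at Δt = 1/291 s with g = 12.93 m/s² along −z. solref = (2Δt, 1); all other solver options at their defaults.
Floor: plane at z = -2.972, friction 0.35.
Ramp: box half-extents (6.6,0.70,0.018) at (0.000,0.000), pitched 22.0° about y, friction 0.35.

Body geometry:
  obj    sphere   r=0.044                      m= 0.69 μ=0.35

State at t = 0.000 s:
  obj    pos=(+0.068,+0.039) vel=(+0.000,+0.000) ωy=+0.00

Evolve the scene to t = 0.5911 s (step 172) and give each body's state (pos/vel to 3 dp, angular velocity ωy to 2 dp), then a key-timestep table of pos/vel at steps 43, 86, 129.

State at t = 0.5911 s:
  obj    pos=(+0.629,-0.187) vel=(+1.896,-0.766) ωy=+46.47

Key-timestep trajectory:
   step    t(s)  obj.x    obj.z    obj.vx   obj.vz 
     43  0.1478   +0.103  +0.025  +0.474  -0.192
     86  0.2955   +0.208  -0.017  +0.948  -0.383
    129  0.4433   +0.383  -0.088  +1.422  -0.575


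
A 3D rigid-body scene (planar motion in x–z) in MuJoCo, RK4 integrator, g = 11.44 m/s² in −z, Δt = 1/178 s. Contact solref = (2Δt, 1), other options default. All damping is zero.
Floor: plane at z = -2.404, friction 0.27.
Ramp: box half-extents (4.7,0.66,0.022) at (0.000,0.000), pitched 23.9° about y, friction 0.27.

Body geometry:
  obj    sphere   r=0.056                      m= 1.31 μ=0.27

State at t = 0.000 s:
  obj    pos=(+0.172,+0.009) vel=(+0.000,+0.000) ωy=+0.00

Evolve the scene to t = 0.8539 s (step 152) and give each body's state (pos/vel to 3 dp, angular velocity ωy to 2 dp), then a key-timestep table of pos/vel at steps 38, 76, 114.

State at t = 0.8539 s:
  obj    pos=(+1.276,-0.480) vel=(+2.585,-1.145) ωy=+50.47

Key-timestep trajectory:
   step    t(s)  obj.x    obj.z    obj.vx   obj.vz 
     38  0.2135   +0.241  -0.022  +0.646  -0.286
     76  0.4270   +0.448  -0.113  +1.292  -0.573
    114  0.6404   +0.793  -0.266  +1.939  -0.859


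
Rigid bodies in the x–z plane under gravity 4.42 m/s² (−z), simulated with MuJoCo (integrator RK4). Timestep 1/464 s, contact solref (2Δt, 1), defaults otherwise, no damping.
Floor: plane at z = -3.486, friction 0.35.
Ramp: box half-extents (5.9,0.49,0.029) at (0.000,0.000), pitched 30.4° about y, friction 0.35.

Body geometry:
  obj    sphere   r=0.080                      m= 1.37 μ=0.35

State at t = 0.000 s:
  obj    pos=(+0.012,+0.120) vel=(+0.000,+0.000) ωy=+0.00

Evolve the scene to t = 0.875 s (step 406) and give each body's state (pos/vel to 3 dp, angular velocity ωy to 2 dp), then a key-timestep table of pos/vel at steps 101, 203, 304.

State at t = 0.875 s:
  obj    pos=(+0.539,-0.190) vel=(+1.206,-0.707) ωy=+17.47

Key-timestep trajectory:
   step    t(s)  obj.x    obj.z    obj.vx   obj.vz 
    101  0.2177   +0.044  +0.100  +0.300  -0.176
    203  0.4375   +0.144  +0.042  +0.603  -0.354
    304  0.6552   +0.308  -0.054  +0.903  -0.530


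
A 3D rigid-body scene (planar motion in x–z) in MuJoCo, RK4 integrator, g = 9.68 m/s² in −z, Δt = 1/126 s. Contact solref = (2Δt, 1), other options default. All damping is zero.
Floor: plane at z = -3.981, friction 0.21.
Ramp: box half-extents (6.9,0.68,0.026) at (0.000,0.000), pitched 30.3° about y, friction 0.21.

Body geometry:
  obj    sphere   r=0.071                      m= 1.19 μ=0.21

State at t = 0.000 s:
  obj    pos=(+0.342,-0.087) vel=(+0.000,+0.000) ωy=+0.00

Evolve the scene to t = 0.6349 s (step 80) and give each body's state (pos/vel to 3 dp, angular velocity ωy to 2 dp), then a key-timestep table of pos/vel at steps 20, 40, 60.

State at t = 0.6349 s:
  obj    pos=(+0.949,-0.442) vel=(+1.913,-1.118) ωy=+31.17

Key-timestep trajectory:
   step    t(s)  obj.x    obj.z    obj.vx   obj.vz 
     20  0.1587   +0.380  -0.110  +0.479  -0.279
     40  0.3175   +0.494  -0.176  +0.957  -0.559
     60  0.4762   +0.684  -0.287  +1.435  -0.838


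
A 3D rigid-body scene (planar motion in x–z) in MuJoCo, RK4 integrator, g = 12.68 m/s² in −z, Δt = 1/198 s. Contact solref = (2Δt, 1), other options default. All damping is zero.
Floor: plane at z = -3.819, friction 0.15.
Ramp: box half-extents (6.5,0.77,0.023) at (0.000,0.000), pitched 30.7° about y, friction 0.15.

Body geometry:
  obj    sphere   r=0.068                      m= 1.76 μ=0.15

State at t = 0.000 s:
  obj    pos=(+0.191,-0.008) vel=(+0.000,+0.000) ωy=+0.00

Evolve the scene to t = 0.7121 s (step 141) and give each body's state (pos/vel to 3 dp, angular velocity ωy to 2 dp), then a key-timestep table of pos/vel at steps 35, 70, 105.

State at t = 0.7121 s:
  obj    pos=(+1.246,-0.634) vel=(+2.968,-1.749) ωy=+42.83

Key-timestep trajectory:
   step    t(s)  obj.x    obj.z    obj.vx   obj.vz 
     35  0.1768   +0.256  -0.046  +0.730  -0.452
     70  0.3535   +0.451  -0.162  +1.467  -0.884
    105  0.5303   +0.777  -0.355  +2.207  -1.311


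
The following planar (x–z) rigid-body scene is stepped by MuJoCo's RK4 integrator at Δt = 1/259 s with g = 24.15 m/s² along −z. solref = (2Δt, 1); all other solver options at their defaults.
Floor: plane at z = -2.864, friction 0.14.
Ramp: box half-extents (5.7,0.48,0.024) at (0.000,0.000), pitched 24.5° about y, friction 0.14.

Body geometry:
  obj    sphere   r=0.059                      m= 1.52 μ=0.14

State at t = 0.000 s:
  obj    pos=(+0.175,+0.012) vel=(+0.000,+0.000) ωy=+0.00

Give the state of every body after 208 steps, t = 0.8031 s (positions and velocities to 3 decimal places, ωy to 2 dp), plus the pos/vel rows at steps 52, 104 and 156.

State at t = 0.8031 s:
  obj    pos=(+2.274,-0.945) vel=(+5.228,-2.383) ωy=+97.34

Key-timestep trajectory:
   step    t(s)  obj.x    obj.z    obj.vx   obj.vz 
     52  0.2008   +0.306  -0.048  +1.307  -0.596
    104  0.4015   +0.700  -0.228  +2.614  -1.191
    156  0.6023   +1.356  -0.527  +3.921  -1.787


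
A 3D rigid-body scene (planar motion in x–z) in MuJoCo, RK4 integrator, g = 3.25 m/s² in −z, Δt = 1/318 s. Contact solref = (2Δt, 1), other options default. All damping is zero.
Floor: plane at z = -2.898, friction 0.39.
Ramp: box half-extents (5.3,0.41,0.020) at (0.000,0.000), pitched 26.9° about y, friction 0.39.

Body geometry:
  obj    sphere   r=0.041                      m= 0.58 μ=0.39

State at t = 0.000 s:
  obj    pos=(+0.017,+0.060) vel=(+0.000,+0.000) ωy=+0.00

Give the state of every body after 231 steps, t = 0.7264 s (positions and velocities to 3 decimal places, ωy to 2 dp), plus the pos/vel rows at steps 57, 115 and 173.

State at t = 0.7264 s:
  obj    pos=(+0.264,-0.066) vel=(+0.680,-0.345) ωy=+18.61

Key-timestep trajectory:
   step    t(s)  obj.x    obj.z    obj.vx   obj.vz 
     57  0.1792   +0.032  +0.052  +0.168  -0.085
    115  0.3616   +0.078  +0.029  +0.339  -0.172
    173  0.5440   +0.156  -0.011  +0.510  -0.259


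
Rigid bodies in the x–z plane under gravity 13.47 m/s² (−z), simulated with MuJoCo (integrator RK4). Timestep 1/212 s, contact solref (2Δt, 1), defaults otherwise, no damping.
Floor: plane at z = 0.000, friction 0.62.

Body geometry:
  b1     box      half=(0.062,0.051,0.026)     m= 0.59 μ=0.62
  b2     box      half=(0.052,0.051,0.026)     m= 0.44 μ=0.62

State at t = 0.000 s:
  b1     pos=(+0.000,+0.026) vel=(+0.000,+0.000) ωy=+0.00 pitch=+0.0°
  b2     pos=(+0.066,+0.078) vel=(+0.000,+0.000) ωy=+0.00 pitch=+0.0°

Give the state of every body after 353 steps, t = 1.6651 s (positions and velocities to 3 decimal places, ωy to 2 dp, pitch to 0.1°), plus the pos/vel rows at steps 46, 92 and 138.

State at t = 1.6651 s:
  b1     pos=(+0.000,+0.026) vel=(+0.000,+0.000) ωy=+0.00 pitch=+0.0°
  b2     pos=(+0.116,+0.052) vel=(+0.000,+0.000) ωy=+0.00 pitch=+90.0°

Key-timestep trajectory:
   step    t(s)  b1.x    b1.z    b1.vx   b1.vz   b2.x    b2.z    b2.vx   b2.vz 
     46  0.2170   +0.000  +0.026  +0.000  +0.000   +0.093  +0.056  +0.336  +0.056
     92  0.4340   +0.000  +0.026  +0.000  +0.000   +0.131  +0.057  -0.046  -0.008
    138  0.6509   +0.000  +0.026  +0.000  +0.000   +0.115  +0.052  +0.190  -0.093


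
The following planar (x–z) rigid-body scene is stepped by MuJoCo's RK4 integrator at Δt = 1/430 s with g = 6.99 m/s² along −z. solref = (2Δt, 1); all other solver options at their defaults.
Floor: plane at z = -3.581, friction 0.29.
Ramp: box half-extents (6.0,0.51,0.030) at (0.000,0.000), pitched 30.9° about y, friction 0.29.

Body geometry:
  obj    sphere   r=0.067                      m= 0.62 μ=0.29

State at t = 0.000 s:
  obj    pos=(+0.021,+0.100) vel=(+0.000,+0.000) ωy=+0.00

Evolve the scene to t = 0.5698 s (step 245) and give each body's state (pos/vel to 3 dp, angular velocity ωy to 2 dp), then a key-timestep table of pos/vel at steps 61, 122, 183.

State at t = 0.5698 s:
  obj    pos=(+0.378,-0.113) vel=(+1.254,-0.750) ωy=+21.80

Key-timestep trajectory:
   step    t(s)  obj.x    obj.z    obj.vx   obj.vz 
     61  0.1419   +0.043  +0.087  +0.312  -0.187
    122  0.2837   +0.110  +0.047  +0.624  -0.374
    183  0.4256   +0.220  -0.019  +0.936  -0.560


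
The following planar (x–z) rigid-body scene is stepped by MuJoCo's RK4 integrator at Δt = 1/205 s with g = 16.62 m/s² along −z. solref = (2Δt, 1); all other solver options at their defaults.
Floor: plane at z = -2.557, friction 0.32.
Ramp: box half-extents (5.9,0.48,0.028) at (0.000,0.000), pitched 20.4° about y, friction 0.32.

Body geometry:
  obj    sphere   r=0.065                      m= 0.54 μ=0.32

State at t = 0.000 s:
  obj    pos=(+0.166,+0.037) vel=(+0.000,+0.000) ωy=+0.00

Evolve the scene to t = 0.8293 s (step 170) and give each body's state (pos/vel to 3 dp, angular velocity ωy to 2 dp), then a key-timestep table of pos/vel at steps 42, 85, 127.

State at t = 0.8293 s:
  obj    pos=(+1.500,-0.459) vel=(+3.216,-1.196) ωy=+52.78

Key-timestep trajectory:
   step    t(s)  obj.x    obj.z    obj.vx   obj.vz 
     42  0.2049   +0.248  +0.007  +0.795  -0.296
     85  0.4146   +0.500  -0.087  +1.608  -0.598
    127  0.6195   +0.911  -0.239  +2.403  -0.894


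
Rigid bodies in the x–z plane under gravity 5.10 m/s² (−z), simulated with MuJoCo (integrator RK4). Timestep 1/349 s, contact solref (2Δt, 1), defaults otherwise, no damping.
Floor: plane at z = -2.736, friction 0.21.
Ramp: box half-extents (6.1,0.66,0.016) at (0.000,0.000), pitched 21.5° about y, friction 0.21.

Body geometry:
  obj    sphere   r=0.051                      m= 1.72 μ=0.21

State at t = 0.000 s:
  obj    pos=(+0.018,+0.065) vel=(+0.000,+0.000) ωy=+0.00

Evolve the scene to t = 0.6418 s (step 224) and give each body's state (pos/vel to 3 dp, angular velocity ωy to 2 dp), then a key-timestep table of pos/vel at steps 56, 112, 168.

State at t = 0.6418 s:
  obj    pos=(+0.274,-0.036) vel=(+0.797,-0.314) ωy=+16.80

Key-timestep trajectory:
   step    t(s)  obj.x    obj.z    obj.vx   obj.vz 
     56  0.1605   +0.034  +0.059  +0.199  -0.079
    112  0.3209   +0.082  +0.040  +0.399  -0.157
    168  0.4814   +0.162  +0.008  +0.598  -0.236


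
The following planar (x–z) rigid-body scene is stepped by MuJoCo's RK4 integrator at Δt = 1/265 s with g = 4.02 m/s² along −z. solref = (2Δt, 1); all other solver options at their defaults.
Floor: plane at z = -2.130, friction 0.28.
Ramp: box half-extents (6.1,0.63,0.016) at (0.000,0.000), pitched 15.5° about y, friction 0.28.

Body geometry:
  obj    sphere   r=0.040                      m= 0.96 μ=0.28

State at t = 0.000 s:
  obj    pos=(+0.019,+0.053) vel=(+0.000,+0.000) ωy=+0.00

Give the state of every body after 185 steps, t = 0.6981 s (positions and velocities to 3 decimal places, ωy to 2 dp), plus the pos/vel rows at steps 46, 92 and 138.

State at t = 0.6981 s:
  obj    pos=(+0.199,+0.003) vel=(+0.516,-0.143) ωy=+13.39

Key-timestep trajectory:
   step    t(s)  obj.x    obj.z    obj.vx   obj.vz 
     46  0.1736   +0.030  +0.050  +0.128  -0.036
     92  0.3472   +0.064  +0.040  +0.257  -0.071
    138  0.5208   +0.119  +0.025  +0.385  -0.107


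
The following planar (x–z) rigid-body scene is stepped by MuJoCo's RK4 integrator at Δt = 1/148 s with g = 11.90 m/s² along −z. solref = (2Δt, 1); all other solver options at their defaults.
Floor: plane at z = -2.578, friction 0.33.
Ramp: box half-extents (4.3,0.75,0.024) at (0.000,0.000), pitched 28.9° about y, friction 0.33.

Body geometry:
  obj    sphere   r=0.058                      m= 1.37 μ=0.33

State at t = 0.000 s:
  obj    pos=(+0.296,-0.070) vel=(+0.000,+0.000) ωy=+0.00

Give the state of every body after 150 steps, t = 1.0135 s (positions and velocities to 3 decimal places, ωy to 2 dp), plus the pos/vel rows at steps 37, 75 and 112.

State at t = 1.0135 s:
  obj    pos=(+2.143,-1.090) vel=(+3.645,-2.012) ωy=+71.77

Key-timestep trajectory:
   step    t(s)  obj.x    obj.z    obj.vx   obj.vz 
     37  0.2500   +0.409  -0.132  +0.899  -0.496
     75  0.5068   +0.758  -0.325  +1.823  -1.006
    112  0.7568   +1.326  -0.638  +2.722  -1.502


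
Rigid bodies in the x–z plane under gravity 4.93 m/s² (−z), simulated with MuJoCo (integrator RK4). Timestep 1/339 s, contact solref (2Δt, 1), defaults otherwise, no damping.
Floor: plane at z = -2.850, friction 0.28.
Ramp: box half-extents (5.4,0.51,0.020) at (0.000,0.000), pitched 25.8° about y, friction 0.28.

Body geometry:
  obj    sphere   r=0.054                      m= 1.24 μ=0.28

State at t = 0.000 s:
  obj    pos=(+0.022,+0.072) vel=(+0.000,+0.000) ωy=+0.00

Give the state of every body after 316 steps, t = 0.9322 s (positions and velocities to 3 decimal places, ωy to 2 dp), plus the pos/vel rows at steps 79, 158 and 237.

State at t = 0.9322 s:
  obj    pos=(+0.621,-0.218) vel=(+1.286,-0.622) ωy=+26.45

Key-timestep trajectory:
   step    t(s)  obj.x    obj.z    obj.vx   obj.vz 
     79  0.2330   +0.059  +0.053  +0.322  -0.155
    158  0.4661   +0.172  -0.001  +0.643  -0.311
    237  0.6991   +0.359  -0.091  +0.965  -0.466


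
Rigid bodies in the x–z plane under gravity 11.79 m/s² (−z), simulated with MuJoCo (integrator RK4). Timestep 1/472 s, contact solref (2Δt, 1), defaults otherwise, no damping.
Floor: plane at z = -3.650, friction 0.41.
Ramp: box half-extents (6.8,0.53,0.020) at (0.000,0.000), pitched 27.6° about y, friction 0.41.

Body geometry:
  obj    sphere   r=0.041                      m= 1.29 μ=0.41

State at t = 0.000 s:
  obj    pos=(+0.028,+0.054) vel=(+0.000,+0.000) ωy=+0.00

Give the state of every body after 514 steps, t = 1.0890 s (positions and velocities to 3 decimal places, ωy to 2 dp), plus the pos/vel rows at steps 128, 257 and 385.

State at t = 1.0890 s:
  obj    pos=(+2.078,-1.018) vel=(+3.765,-1.968) ωy=+103.62

Key-timestep trajectory:
   step    t(s)  obj.x    obj.z    obj.vx   obj.vz 
    128  0.2712   +0.155  -0.012  +0.938  -0.490
    257  0.5445   +0.541  -0.214  +1.883  -0.984
    385  0.8157   +1.178  -0.547  +2.820  -1.474


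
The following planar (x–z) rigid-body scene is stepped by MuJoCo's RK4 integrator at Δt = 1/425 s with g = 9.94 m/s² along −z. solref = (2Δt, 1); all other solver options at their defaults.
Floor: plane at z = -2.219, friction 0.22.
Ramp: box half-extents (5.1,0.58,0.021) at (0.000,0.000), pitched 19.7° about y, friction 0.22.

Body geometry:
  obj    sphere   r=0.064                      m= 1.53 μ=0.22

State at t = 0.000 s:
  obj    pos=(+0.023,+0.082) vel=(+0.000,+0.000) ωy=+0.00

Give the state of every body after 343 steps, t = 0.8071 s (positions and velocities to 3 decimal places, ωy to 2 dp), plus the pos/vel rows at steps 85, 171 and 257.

State at t = 0.8071 s:
  obj    pos=(+0.757,-0.181) vel=(+1.819,-0.651) ωy=+30.18

Key-timestep trajectory:
   step    t(s)  obj.x    obj.z    obj.vx   obj.vz 
     85  0.2000   +0.068  +0.066  +0.451  -0.161
    171  0.4024   +0.205  +0.017  +0.907  -0.325
    257  0.6047   +0.435  -0.065  +1.363  -0.488


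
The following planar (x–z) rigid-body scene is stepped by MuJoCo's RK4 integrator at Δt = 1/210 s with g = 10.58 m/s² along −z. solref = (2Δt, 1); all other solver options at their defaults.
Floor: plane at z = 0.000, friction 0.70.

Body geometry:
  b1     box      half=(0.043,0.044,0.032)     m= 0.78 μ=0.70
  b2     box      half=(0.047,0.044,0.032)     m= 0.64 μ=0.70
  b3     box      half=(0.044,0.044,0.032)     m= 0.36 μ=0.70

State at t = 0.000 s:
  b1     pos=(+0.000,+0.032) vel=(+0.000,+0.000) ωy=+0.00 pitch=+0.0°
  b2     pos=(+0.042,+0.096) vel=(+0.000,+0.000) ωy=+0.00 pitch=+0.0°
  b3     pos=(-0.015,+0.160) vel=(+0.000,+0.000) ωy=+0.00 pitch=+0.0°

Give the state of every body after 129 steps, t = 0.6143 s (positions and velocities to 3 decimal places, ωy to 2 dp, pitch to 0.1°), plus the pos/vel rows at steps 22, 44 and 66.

State at t = 0.6143 s:
  b1     pos=(+0.000,+0.032) vel=(+0.000,+0.000) ωy=+0.00 pitch=+0.0°
  b2     pos=(+0.042,+0.096) vel=(+0.000,+0.000) ωy=+0.00 pitch=+0.1°
  b3     pos=(-0.124,+0.032) vel=(+0.000,+0.000) ωy=+0.00 pitch=+180.0°

Key-timestep trajectory:
   step    t(s)  b1.x    b1.z    b1.vx   b1.vz   b2.x    b2.z    b2.vx   b2.vz   b3.x    b3.z    b3.vx   b3.vz 
     22  0.1048   +0.000  +0.032  +0.000  +0.000   +0.042  +0.096  +0.001  +0.000   -0.024  +0.155  -0.189  -0.135
     44  0.2095   +0.000  +0.032  +0.001  -0.001   +0.042  +0.096  +0.002  -0.001   -0.051  +0.109  -0.550  -0.226
     66  0.3143   +0.000  +0.032  +0.000  +0.000   +0.042  +0.096  +0.000  +0.000   -0.111  +0.049  -0.580  -1.119


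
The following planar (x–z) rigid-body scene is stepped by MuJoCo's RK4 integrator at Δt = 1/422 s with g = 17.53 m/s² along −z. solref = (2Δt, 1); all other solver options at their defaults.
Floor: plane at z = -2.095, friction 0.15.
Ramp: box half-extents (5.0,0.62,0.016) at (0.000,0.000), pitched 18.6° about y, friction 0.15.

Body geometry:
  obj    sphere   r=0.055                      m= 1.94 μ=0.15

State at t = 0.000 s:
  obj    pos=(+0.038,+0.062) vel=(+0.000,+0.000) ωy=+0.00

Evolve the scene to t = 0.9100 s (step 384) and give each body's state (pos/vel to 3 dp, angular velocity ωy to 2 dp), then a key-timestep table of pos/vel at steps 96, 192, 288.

State at t = 0.9100 s:
  obj    pos=(+1.605,-0.465) vel=(+3.445,-1.159) ωy=+66.07

Key-timestep trajectory:
   step    t(s)  obj.x    obj.z    obj.vx   obj.vz 
     96  0.2275   +0.136  +0.029  +0.861  -0.290
    192  0.4550   +0.430  -0.070  +1.722  -0.580
    288  0.6825   +0.920  -0.235  +2.583  -0.869


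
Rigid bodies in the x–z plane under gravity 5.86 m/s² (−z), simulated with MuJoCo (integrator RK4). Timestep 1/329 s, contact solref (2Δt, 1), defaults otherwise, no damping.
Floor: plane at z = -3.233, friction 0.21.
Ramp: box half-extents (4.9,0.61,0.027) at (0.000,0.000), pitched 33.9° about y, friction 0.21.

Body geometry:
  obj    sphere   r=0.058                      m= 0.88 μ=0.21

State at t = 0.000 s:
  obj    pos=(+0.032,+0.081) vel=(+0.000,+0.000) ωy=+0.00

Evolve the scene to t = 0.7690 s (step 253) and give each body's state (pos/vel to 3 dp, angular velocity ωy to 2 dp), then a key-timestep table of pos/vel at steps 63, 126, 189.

State at t = 0.7690 s:
  obj    pos=(+0.605,-0.304) vel=(+1.490,-1.001) ωy=+30.95

Key-timestep trajectory:
   step    t(s)  obj.x    obj.z    obj.vx   obj.vz 
     63  0.1915   +0.068  +0.057  +0.371  -0.249
    126  0.3830   +0.174  -0.015  +0.742  -0.499
    189  0.5745   +0.352  -0.134  +1.113  -0.748


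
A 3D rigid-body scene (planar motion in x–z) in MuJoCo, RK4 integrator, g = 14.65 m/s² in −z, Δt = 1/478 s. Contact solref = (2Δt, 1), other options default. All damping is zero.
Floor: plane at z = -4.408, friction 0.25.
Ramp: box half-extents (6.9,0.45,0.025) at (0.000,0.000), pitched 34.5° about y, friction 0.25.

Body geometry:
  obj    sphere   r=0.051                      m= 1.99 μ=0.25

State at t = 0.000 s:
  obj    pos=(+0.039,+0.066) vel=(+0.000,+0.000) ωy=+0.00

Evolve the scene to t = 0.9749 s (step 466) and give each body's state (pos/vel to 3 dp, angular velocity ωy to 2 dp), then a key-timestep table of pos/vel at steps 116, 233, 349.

State at t = 0.9749 s:
  obj    pos=(+2.360,-1.530) vel=(+4.762,-3.273) ωy=+113.28

Key-timestep trajectory:
   step    t(s)  obj.x    obj.z    obj.vx   obj.vz 
    116  0.2427   +0.183  -0.033  +1.186  -0.815
    233  0.4874   +0.619  -0.333  +2.381  -1.637
    349  0.7301   +1.341  -0.829  +3.567  -2.451


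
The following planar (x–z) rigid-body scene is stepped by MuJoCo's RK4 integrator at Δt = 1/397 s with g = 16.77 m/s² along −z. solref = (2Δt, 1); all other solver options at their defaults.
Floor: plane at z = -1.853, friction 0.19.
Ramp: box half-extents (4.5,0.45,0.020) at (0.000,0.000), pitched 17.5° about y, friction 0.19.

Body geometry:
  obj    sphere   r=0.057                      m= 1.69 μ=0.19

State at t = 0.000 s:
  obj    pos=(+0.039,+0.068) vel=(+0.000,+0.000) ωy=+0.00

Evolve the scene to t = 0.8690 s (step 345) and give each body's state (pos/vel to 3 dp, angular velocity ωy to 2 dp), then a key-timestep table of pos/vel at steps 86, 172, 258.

State at t = 0.8690 s:
  obj    pos=(+1.336,-0.341) vel=(+2.985,-0.941) ωy=+54.91

Key-timestep trajectory:
   step    t(s)  obj.x    obj.z    obj.vx   obj.vz 
     86  0.2166   +0.120  +0.043  +0.744  -0.235
    172  0.4332   +0.362  -0.033  +1.488  -0.469
    258  0.6499   +0.765  -0.160  +2.233  -0.704


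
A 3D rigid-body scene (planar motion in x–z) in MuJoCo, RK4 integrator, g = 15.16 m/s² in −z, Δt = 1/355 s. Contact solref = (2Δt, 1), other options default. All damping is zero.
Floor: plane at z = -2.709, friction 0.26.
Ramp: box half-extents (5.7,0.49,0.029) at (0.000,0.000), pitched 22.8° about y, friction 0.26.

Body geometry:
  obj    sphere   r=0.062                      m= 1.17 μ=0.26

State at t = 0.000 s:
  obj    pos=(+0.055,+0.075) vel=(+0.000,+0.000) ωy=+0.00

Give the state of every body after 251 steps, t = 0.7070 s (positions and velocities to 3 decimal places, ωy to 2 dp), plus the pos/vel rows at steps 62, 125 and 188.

State at t = 0.7070 s:
  obj    pos=(+1.022,-0.331) vel=(+2.735,-1.150) ωy=+47.85

Key-timestep trajectory:
   step    t(s)  obj.x    obj.z    obj.vx   obj.vz 
     62  0.1746   +0.114  +0.051  +0.676  -0.284
    125  0.3521   +0.295  -0.025  +1.362  -0.573
    188  0.5296   +0.598  -0.153  +2.049  -0.861


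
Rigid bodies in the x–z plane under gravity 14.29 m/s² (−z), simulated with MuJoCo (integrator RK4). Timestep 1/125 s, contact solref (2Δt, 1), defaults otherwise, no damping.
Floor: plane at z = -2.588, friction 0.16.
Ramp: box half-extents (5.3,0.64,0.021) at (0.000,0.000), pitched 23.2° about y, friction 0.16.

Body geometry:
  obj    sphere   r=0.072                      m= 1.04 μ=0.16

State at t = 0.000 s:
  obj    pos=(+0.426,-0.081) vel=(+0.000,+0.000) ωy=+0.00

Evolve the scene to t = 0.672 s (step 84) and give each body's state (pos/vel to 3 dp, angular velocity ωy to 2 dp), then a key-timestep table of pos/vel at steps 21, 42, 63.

State at t = 0.672 s:
  obj    pos=(+1.261,-0.439) vel=(+2.484,-1.065) ωy=+37.50

Key-timestep trajectory:
   step    t(s)  obj.x    obj.z    obj.vx   obj.vz 
     21  0.1680   +0.478  -0.104  +0.621  -0.266
     42  0.3360   +0.635  -0.171  +1.242  -0.532
     63  0.5040   +0.896  -0.283  +1.863  -0.799


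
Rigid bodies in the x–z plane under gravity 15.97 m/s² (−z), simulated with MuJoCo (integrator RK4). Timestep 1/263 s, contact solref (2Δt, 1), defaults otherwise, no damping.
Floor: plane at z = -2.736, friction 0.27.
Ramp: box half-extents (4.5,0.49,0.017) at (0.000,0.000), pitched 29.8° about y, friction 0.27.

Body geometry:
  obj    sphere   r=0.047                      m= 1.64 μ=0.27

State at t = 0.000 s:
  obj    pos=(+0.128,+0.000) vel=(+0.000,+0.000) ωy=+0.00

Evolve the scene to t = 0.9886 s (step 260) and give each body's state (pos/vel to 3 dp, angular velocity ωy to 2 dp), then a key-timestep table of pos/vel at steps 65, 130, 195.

State at t = 0.9886 s:
  obj    pos=(+2.532,-1.377) vel=(+4.863,-2.785) ωy=+119.22

Key-timestep trajectory:
   step    t(s)  obj.x    obj.z    obj.vx   obj.vz 
     65  0.2471   +0.278  -0.086  +1.216  -0.696
    130  0.4943   +0.729  -0.344  +2.432  -1.393
    195  0.7414   +1.481  -0.774  +3.648  -2.089


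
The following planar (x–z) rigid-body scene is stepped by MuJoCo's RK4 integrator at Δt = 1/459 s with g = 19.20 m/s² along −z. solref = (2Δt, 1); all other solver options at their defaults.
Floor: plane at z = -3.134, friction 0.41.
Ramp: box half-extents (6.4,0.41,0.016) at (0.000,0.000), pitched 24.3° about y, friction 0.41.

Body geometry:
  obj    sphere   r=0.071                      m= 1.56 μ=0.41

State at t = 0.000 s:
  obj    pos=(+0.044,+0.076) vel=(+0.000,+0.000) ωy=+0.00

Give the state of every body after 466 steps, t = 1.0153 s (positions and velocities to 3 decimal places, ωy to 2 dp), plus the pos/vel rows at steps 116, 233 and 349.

State at t = 1.0153 s:
  obj    pos=(+2.695,-1.121) vel=(+5.222,-2.358) ωy=+80.69

Key-timestep trajectory:
   step    t(s)  obj.x    obj.z    obj.vx   obj.vz 
    116  0.2527   +0.208  +0.001  +1.300  -0.587
    233  0.5076   +0.707  -0.224  +2.611  -1.179
    349  0.7603   +1.531  -0.596  +3.911  -1.766


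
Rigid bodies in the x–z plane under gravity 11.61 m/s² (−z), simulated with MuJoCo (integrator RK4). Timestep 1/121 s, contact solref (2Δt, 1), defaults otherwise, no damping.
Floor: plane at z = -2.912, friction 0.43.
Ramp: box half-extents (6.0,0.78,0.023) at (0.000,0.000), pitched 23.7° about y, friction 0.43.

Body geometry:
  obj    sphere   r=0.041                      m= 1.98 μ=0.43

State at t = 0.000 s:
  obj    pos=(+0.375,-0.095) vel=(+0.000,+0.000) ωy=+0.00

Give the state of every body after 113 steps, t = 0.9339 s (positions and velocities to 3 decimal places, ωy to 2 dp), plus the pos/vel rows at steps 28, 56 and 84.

State at t = 0.9339 s:
  obj    pos=(+1.706,-0.679) vel=(+2.850,-1.251) ωy=+75.91

Key-timestep trajectory:
   step    t(s)  obj.x    obj.z    obj.vx   obj.vz 
     28  0.2314   +0.457  -0.131  +0.706  -0.310
     56  0.4628   +0.702  -0.238  +1.413  -0.620
     84  0.6942   +1.111  -0.418  +2.119  -0.930


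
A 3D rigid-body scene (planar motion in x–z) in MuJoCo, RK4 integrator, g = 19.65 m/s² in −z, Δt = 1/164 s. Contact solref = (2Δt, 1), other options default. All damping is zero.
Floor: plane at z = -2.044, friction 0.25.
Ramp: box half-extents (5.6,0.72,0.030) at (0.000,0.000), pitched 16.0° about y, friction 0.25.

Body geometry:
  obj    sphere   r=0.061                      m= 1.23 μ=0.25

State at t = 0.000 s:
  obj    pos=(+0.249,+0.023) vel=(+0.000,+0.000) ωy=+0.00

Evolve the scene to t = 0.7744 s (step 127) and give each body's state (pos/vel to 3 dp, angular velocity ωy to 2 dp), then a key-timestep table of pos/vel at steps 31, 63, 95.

State at t = 0.7744 s:
  obj    pos=(+1.364,-0.297) vel=(+2.880,-0.826) ωy=+49.10

Key-timestep trajectory:
   step    t(s)  obj.x    obj.z    obj.vx   obj.vz 
     31  0.1890   +0.316  +0.004  +0.703  -0.202
     63  0.3841   +0.524  -0.055  +1.429  -0.410
     95  0.5793   +0.873  -0.156  +2.154  -0.618


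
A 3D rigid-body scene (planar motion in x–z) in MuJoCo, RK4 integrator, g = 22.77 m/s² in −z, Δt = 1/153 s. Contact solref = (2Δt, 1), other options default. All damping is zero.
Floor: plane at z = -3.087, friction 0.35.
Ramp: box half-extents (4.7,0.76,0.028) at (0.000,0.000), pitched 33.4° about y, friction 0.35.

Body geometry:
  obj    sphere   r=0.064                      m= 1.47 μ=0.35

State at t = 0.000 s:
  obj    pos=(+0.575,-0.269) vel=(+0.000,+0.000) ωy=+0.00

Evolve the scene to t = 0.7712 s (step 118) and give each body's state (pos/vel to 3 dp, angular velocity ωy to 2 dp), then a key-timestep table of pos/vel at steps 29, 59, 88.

State at t = 0.7712 s:
  obj    pos=(+2.798,-1.735) vel=(+5.765,-3.801) ωy=+107.86

Key-timestep trajectory:
   step    t(s)  obj.x    obj.z    obj.vx   obj.vz 
     29  0.1895   +0.709  -0.358  +1.417  -0.935
     59  0.3856   +1.131  -0.636  +2.883  -1.901
     88  0.5752   +1.812  -1.084  +4.299  -2.835


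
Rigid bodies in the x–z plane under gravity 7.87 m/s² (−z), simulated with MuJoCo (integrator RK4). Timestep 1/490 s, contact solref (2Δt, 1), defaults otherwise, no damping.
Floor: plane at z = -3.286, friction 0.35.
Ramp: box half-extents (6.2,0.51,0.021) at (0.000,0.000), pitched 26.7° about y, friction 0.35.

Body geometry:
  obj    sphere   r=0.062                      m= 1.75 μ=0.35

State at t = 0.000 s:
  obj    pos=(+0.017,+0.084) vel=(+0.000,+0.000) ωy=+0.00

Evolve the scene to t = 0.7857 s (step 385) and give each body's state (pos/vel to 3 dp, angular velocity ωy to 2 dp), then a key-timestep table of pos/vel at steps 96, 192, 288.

State at t = 0.7857 s:
  obj    pos=(+0.714,-0.266) vel=(+1.773,-0.892) ωy=+32.01

Key-timestep trajectory:
   step    t(s)  obj.x    obj.z    obj.vx   obj.vz 
     96  0.1959   +0.060  +0.062  +0.442  -0.222
    192  0.3918   +0.190  -0.003  +0.884  -0.445
    288  0.5878   +0.407  -0.112  +1.326  -0.667
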